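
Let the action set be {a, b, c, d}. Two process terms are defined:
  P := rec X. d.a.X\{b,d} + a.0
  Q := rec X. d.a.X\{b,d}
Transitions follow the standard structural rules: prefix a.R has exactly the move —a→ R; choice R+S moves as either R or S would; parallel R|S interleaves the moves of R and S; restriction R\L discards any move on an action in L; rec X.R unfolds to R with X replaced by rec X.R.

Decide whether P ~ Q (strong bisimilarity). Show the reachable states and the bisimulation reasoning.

not bisimilar

Reachable graph of P (5 states):
  p0 = rec X. d.a.X\{b,d} + a.0 → --a--▸ p1, --d--▸ p2
  p1 = 0 → ∅
  p2 = a.(rec X. d.a.X\{b,d} + a.0)\{b,d} → --a--▸ p3
  p3 = (rec X. d.a.X\{b,d} + a.0)\{b,d} → --a--▸ p4
  p4 = 0\{b,d} → ∅
Reachable graph of Q (3 states):
  q0 = rec X. d.a.X\{b,d} → --d--▸ q1
  q1 = a.(rec X. d.a.X\{b,d})\{b,d} → --a--▸ q2
  q2 = (rec X. d.a.X\{b,d})\{b,d} → ∅
Coarsest stable partition (strong bisimilarity classes):
  B0 = {p0}
  B1 = {p1, p4, q2}
  B2 = {p2}
  B3 = {p3, q1}
  B4 = {q0}
p0 ∈ B0, q0 ∈ B4 → different blocks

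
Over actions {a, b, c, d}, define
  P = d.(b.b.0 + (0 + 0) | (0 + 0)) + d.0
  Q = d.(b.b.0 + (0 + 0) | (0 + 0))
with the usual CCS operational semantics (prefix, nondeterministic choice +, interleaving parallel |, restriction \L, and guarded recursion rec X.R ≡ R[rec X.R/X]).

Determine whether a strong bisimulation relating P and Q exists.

P ≁ Q

LTS(P): 4 reachable states
  p0 = d.(b.b.0 + (0 + 0) | (0 + 0)) + d.0 :: —d→ p1, —d→ p2
  p1 = 0 :: ∅
  p2 = b.b.0 + (0 + 0) | (0 + 0) :: —b→ p3
  p3 = b.0 :: —b→ p1
LTS(Q): 4 reachable states
  q0 = d.(b.b.0 + (0 + 0) | (0 + 0)) :: —d→ q1
  q1 = b.b.0 + (0 + 0) | (0 + 0) :: —b→ q2
  q2 = b.0 :: —b→ q3
  q3 = 0 :: ∅
Partition-refinement fixed point:
  B0 = {p0}
  B1 = {p2, q1}
  B2 = {p3, q2}
  B3 = {p1, q3}
  B4 = {q0}
p0 ∈ B0, q0 ∈ B4 → different blocks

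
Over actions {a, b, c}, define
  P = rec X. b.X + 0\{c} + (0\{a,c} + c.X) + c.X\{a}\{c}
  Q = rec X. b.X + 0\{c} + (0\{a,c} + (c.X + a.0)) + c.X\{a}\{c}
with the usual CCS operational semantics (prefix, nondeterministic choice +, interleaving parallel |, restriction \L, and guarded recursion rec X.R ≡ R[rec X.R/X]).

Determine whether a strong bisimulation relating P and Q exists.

NO

LTS(P): 2 reachable states
  u0 = rec X. b.X + 0\{c} + (0\{a,c} + c.X) + c.X\{a}\{c} | ··b··> u0, ··c··> u0, ··c··> u1
  u1 = (rec X. b.X + 0\{c} + (0\{a,c} + c.X) + c.X\{a}\{c})\{a}\{c} | ··b··> u1
LTS(Q): 3 reachable states
  v0 = rec X. b.X + 0\{c} + (0\{a,c} + (c.X + a.0)) + c.X\{a}\{c} | ··a··> v1, ··b··> v0, ··c··> v0, ··c··> v2
  v1 = 0 | deadlocked
  v2 = (rec X. b.X + 0\{c} + (0\{a,c} + (c.X + a.0)) + c.X\{a}\{c})\{a}\{c} | ··b··> v2
Coarsest stable partition (strong bisimilarity classes):
  B0 = {u0}
  B1 = {u1, v2}
  B2 = {v0}
  B3 = {v1}
u0 ∈ B0, v0 ∈ B2 → different blocks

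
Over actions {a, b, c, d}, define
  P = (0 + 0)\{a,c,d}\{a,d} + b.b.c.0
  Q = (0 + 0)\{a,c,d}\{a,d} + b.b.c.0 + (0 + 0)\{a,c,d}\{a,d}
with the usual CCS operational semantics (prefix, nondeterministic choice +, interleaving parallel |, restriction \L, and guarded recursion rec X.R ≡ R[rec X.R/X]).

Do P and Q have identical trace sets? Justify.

traces(P) = traces(Q)

P's transition system — 4 states:
  p0 = (0 + 0)\{a,c,d}\{a,d} + b.b.c.0 → —b→ p1
  p1 = b.c.0 → —b→ p2
  p2 = c.0 → —c→ p3
  p3 = 0 → ·
Q's transition system — 4 states:
  q0 = (0 + 0)\{a,c,d}\{a,d} + b.b.c.0 + (0 + 0)\{a,c,d}\{a,d} → —b→ q1
  q1 = b.c.0 → —b→ q2
  q2 = c.0 → —c→ q3
  q3 = 0 → ·
Partition-refinement fixed point:
  B0 = {p0, q0}
  B1 = {p1, q1}
  B2 = {p2, q2}
  B3 = {p3, q3}
p0 ∈ B0, q0 ∈ B0 → same block
Bisimilar ⇒ trace-equivalent.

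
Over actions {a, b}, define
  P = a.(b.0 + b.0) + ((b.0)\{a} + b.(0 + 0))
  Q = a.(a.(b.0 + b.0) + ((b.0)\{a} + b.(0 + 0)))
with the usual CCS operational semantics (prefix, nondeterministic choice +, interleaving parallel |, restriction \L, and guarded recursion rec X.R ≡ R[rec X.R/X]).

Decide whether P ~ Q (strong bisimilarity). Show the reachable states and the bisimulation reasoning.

Reachable graph of P (5 states):
  p0 = a.(b.0 + b.0) + ((b.0)\{a} + b.(0 + 0)) ⊢ —a→ p1, —b→ p2, —b→ p3
  p1 = b.0 + b.0 ⊢ —b→ p4
  p2 = 0 + 0 ⊢ (no moves)
  p3 = 0\{a} ⊢ (no moves)
  p4 = 0 ⊢ (no moves)
Reachable graph of Q (6 states):
  q0 = a.(a.(b.0 + b.0) + ((b.0)\{a} + b.(0 + 0))) ⊢ —a→ q1
  q1 = a.(b.0 + b.0) + ((b.0)\{a} + b.(0 + 0)) ⊢ —a→ q2, —b→ q3, —b→ q4
  q2 = b.0 + b.0 ⊢ —b→ q5
  q3 = 0 + 0 ⊢ (no moves)
  q4 = 0\{a} ⊢ (no moves)
  q5 = 0 ⊢ (no moves)
Coarsest stable partition (strong bisimilarity classes):
  B0 = {p0, q1}
  B1 = {p1, q2}
  B2 = {p2, p3, p4, q3, q4, q5}
  B3 = {q0}
p0 ∈ B0, q0 ∈ B3 → different blocks

not bisimilar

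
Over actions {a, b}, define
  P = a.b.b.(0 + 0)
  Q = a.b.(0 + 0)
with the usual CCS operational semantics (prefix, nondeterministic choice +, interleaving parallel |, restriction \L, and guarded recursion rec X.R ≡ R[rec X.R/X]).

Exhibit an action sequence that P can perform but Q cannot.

Reachable graph of P (4 states):
  u0 = a.b.b.(0 + 0) :: -a-> u1
  u1 = b.b.(0 + 0) :: -b-> u2
  u2 = b.(0 + 0) :: -b-> u3
  u3 = 0 + 0 :: deadlocked
Reachable graph of Q (3 states):
  v0 = a.b.(0 + 0) :: -a-> v1
  v1 = b.(0 + 0) :: -b-> v2
  v2 = 0 + 0 :: deadlocked
Executing abb from P (initial set {u0}):
  after a @ step 1: {u1}
  after b @ step 2: {u2}
  after b @ step 3: {u3}
  — P admits the full trace.
Executing abb from Q (initial set {v0}):
  after a @ step 1: {v1}
  after b @ step 2: {v2}
  after b @ step 3: ∅  — Q cannot continue

abb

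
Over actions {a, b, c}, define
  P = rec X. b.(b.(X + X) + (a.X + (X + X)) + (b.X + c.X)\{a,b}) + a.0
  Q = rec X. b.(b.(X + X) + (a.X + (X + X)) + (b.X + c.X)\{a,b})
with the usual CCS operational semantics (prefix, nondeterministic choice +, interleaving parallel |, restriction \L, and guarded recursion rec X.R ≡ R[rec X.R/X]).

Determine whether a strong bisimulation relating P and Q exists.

not bisimilar

Reachable graph of P (5 states):
  u0 = rec X. b.(b.(X + X) + (a.X + (X + X)) + (b.X + c.X)\{a,b}) + a.0 has moves =a=> u1, =b=> u2
  u1 = 0 has moves ·
  u2 = b.((rec X. b.(b.(X + X) + (a.X + (X + X)) + (b.X + c.X)\{a,b}) + a.0) + (rec X. b.(b.(X + X) + (a.X + (X + X)) + (b.X + c.X)\{a,b}) + a.0)) + (a.(rec X. b.(b.(X + X) + (a.X + (X + X)) + (b.X + c.X)\{a,b}) + a.0) + ((rec X. b.(b.(X + X) + (a.X + (X + X)) + (b.X + c.X)\{a,b}) + a.0) + (rec X. b.(b.(X + X) + (a.X + (X + X)) + (b.X + c.X)\{a,b}) + a.0))) + (b.(rec X. b.(b.(X + X) + (a.X + (X + X)) + (b.X + c.X)\{a,b}) + a.0) + c.(rec X. b.(b.(X + X) + (a.X + (X + X)) + (b.X + c.X)\{a,b}) + a.0))\{a,b} has moves =a=> u0, =a=> u1, =b=> u2, =b=> u3, =c=> u4
  u3 = (rec X. b.(b.(X + X) + (a.X + (X + X)) + (b.X + c.X)\{a,b}) + a.0) + (rec X. b.(b.(X + X) + (a.X + (X + X)) + (b.X + c.X)\{a,b}) + a.0) has moves =a=> u1, =b=> u2
  u4 = (rec X. b.(b.(X + X) + (a.X + (X + X)) + (b.X + c.X)\{a,b}) + a.0)\{a,b} has moves ·
Reachable graph of Q (4 states):
  v0 = rec X. b.(b.(X + X) + (a.X + (X + X)) + (b.X + c.X)\{a,b}) has moves =b=> v1
  v1 = b.((rec X. b.(b.(X + X) + (a.X + (X + X)) + (b.X + c.X)\{a,b})) + (rec X. b.(b.(X + X) + (a.X + (X + X)) + (b.X + c.X)\{a,b}))) + (a.(rec X. b.(b.(X + X) + (a.X + (X + X)) + (b.X + c.X)\{a,b})) + ((rec X. b.(b.(X + X) + (a.X + (X + X)) + (b.X + c.X)\{a,b})) + (rec X. b.(b.(X + X) + (a.X + (X + X)) + (b.X + c.X)\{a,b})))) + (b.(rec X. b.(b.(X + X) + (a.X + (X + X)) + (b.X + c.X)\{a,b})) + c.(rec X. b.(b.(X + X) + (a.X + (X + X)) + (b.X + c.X)\{a,b})))\{a,b} has moves =a=> v0, =b=> v1, =b=> v2, =c=> v3
  v2 = (rec X. b.(b.(X + X) + (a.X + (X + X)) + (b.X + c.X)\{a,b})) + (rec X. b.(b.(X + X) + (a.X + (X + X)) + (b.X + c.X)\{a,b})) has moves =b=> v1
  v3 = (rec X. b.(b.(X + X) + (a.X + (X + X)) + (b.X + c.X)\{a,b}))\{a,b} has moves ·
Coarsest stable partition (strong bisimilarity classes):
  B0 = {u0, u3}
  B1 = {u1, u4, v3}
  B2 = {u2}
  B3 = {v0, v2}
  B4 = {v1}
u0 ∈ B0, v0 ∈ B3 → different blocks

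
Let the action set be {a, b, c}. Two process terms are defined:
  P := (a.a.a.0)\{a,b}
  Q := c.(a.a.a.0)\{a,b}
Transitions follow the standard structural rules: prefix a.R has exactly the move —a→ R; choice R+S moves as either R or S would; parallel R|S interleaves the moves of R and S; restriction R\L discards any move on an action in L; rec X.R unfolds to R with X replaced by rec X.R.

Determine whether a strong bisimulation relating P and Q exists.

not bisimilar

Reachable graph of P (1 states):
  u0 = (a.a.a.0)\{a,b} has moves (no moves)
Reachable graph of Q (2 states):
  v0 = c.(a.a.a.0)\{a,b} has moves -c-> v1
  v1 = (a.a.a.0)\{a,b} has moves (no moves)
Bisimilarity quotient blocks:
  B0 = {u0, v1}
  B1 = {v0}
u0 ∈ B0, v0 ∈ B1 → different blocks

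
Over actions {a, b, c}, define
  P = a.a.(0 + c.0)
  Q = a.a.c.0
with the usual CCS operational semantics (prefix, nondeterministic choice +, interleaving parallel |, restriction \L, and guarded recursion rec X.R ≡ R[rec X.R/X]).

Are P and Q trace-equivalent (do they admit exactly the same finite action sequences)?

Reachable graph of P (4 states):
  p0 = a.a.(0 + c.0) ⊢ -a-> p1
  p1 = a.(0 + c.0) ⊢ -a-> p2
  p2 = 0 + c.0 ⊢ -c-> p3
  p3 = 0 ⊢ ∅
Reachable graph of Q (4 states):
  q0 = a.a.c.0 ⊢ -a-> q1
  q1 = a.c.0 ⊢ -a-> q2
  q2 = c.0 ⊢ -c-> q3
  q3 = 0 ⊢ ∅
Partition-refinement fixed point:
  B0 = {p0, q0}
  B1 = {p1, q1}
  B2 = {p2, q2}
  B3 = {p3, q3}
p0 ∈ B0, q0 ∈ B0 → same block
Bisimilar ⇒ trace-equivalent.

traces(P) = traces(Q)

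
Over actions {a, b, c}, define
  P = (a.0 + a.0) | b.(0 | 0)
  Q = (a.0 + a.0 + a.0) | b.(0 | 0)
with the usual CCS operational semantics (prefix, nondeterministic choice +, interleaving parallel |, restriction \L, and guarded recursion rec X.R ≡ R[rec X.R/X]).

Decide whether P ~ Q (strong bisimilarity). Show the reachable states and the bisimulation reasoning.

P ~ Q

LTS(P): 4 reachable states
  p0 = (a.0 + a.0) | b.(0 | 0) :: --a--▸ p1, --b--▸ p2
  p1 = 0 | b.(0 | 0) :: --b--▸ p3
  p2 = (a.0 + a.0) | (0 | 0) :: --a--▸ p3
  p3 = 0 | (0 | 0) :: ∅
LTS(Q): 4 reachable states
  q0 = (a.0 + a.0 + a.0) | b.(0 | 0) :: --a--▸ q1, --b--▸ q2
  q1 = 0 | b.(0 | 0) :: --b--▸ q3
  q2 = (a.0 + a.0 + a.0) | (0 | 0) :: --a--▸ q3
  q3 = 0 | (0 | 0) :: ∅
Coarsest stable partition (strong bisimilarity classes):
  B0 = {p0, q0}
  B1 = {p1, q1}
  B2 = {p3, q3}
  B3 = {p2, q2}
p0 ∈ B0, q0 ∈ B0 → same block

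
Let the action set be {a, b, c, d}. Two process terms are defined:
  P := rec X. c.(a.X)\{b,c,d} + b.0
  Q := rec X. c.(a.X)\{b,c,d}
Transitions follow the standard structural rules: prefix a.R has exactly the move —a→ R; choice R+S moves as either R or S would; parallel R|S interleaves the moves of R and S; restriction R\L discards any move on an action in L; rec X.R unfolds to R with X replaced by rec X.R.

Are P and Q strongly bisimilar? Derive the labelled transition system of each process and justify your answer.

LTS(P): 4 reachable states
  u0 = rec X. c.(a.X)\{b,c,d} + b.0 has moves -b-> u1, -c-> u2
  u1 = 0 has moves ∅
  u2 = (a.(rec X. c.(a.X)\{b,c,d} + b.0))\{b,c,d} has moves -a-> u3
  u3 = (rec X. c.(a.X)\{b,c,d} + b.0)\{b,c,d} has moves ∅
LTS(Q): 3 reachable states
  v0 = rec X. c.(a.X)\{b,c,d} has moves -c-> v1
  v1 = (a.(rec X. c.(a.X)\{b,c,d}))\{b,c,d} has moves -a-> v2
  v2 = (rec X. c.(a.X)\{b,c,d})\{b,c,d} has moves ∅
Coarsest stable partition (strong bisimilarity classes):
  B0 = {u0}
  B1 = {u2, v1}
  B2 = {u1, u3, v2}
  B3 = {v0}
u0 ∈ B0, v0 ∈ B3 → different blocks

not bisimilar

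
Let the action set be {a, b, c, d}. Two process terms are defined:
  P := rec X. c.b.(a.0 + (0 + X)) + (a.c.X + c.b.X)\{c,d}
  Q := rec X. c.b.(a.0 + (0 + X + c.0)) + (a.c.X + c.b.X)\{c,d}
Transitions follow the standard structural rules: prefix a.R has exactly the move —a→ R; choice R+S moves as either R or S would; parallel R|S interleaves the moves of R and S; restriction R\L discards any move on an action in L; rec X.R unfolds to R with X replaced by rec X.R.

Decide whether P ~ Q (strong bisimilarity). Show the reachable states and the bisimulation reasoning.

LTS(P): 5 reachable states
  s0 = rec X. c.b.(a.0 + (0 + X)) + (a.c.X + c.b.X)\{c,d} :: ··a··> s1, ··c··> s2
  s1 = (c.(rec X. c.b.(a.0 + (0 + X)) + (a.c.X + c.b.X)\{c,d}))\{c,d} :: ∅
  s2 = b.(a.0 + (0 + (rec X. c.b.(a.0 + (0 + X)) + (a.c.X + c.b.X)\{c,d}))) :: ··b··> s3
  s3 = a.0 + (0 + (rec X. c.b.(a.0 + (0 + X)) + (a.c.X + c.b.X)\{c,d})) :: ··a··> s1, ··a··> s4, ··c··> s2
  s4 = 0 :: ∅
LTS(Q): 5 reachable states
  t0 = rec X. c.b.(a.0 + (0 + X + c.0)) + (a.c.X + c.b.X)\{c,d} :: ··a··> t1, ··c··> t2
  t1 = (c.(rec X. c.b.(a.0 + (0 + X + c.0)) + (a.c.X + c.b.X)\{c,d}))\{c,d} :: ∅
  t2 = b.(a.0 + (0 + (rec X. c.b.(a.0 + (0 + X + c.0)) + (a.c.X + c.b.X)\{c,d}) + c.0)) :: ··b··> t3
  t3 = a.0 + (0 + (rec X. c.b.(a.0 + (0 + X + c.0)) + (a.c.X + c.b.X)\{c,d}) + c.0) :: ··a··> t1, ··a··> t4, ··c··> t2, ··c··> t4
  t4 = 0 :: ∅
Bisimilarity quotient blocks:
  B0 = {s0, s3}
  B1 = {s1, s4, t1, t4}
  B2 = {s2}
  B3 = {t0}
  B4 = {t2}
  B5 = {t3}
s0 ∈ B0, t0 ∈ B3 → different blocks

not bisimilar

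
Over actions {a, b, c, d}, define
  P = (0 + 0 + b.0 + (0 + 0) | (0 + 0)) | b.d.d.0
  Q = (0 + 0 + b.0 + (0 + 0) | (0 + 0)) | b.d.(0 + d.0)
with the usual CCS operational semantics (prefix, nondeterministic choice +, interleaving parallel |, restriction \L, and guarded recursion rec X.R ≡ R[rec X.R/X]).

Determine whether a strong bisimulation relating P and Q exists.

YES

P's transition system — 8 states:
  s0 = (0 + 0 + b.0 + (0 + 0) | (0 + 0)) | b.d.d.0 :: -b-> s1, -b-> s2
  s1 = (0 + 0 + b.0 + (0 + 0) | (0 + 0)) | d.d.0 :: -b-> s3, -d-> s4
  s2 = 0 | b.d.d.0 :: -b-> s3
  s3 = 0 | d.d.0 :: -d-> s5
  s4 = (0 + 0 + b.0 + (0 + 0) | (0 + 0)) | d.0 :: -b-> s5, -d-> s6
  s5 = 0 | d.0 :: -d-> s7
  s6 = (0 + 0 + b.0 + (0 + 0) | (0 + 0)) | 0 :: -b-> s7
  s7 = 0 | 0 :: stopped
Q's transition system — 8 states:
  t0 = (0 + 0 + b.0 + (0 + 0) | (0 + 0)) | b.d.(0 + d.0) :: -b-> t1, -b-> t2
  t1 = (0 + 0 + b.0 + (0 + 0) | (0 + 0)) | d.(0 + d.0) :: -b-> t3, -d-> t4
  t2 = 0 | b.d.(0 + d.0) :: -b-> t3
  t3 = 0 | d.(0 + d.0) :: -d-> t5
  t4 = (0 + 0 + b.0 + (0 + 0) | (0 + 0)) | (0 + d.0) :: -b-> t5, -d-> t6
  t5 = 0 | (0 + d.0) :: -d-> t7
  t6 = (0 + 0 + b.0 + (0 + 0) | (0 + 0)) | 0 :: -b-> t7
  t7 = 0 | 0 :: stopped
Bisimilarity quotient blocks:
  B0 = {s0, t0}
  B1 = {s2, t2}
  B2 = {s3, t3}
  B3 = {s5, t5}
  B4 = {s7, t7}
  B5 = {s1, t1}
  B6 = {s4, t4}
  B7 = {s6, t6}
s0 ∈ B0, t0 ∈ B0 → same block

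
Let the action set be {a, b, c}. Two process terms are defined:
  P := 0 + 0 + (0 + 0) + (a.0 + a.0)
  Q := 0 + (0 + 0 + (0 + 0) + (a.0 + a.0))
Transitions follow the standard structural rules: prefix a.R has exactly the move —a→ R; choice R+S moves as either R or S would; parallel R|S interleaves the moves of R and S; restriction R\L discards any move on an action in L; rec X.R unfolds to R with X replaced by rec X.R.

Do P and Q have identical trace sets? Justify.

trace-equivalent

Reachable graph of P (2 states):
  s0 = 0 + 0 + (0 + 0) + (a.0 + a.0) has moves --a--▸ s1
  s1 = 0 has moves ∅
Reachable graph of Q (2 states):
  t0 = 0 + (0 + 0 + (0 + 0) + (a.0 + a.0)) has moves --a--▸ t1
  t1 = 0 has moves ∅
Coarsest stable partition (strong bisimilarity classes):
  B0 = {s0, t0}
  B1 = {s1, t1}
s0 ∈ B0, t0 ∈ B0 → same block
Bisimilar ⇒ trace-equivalent.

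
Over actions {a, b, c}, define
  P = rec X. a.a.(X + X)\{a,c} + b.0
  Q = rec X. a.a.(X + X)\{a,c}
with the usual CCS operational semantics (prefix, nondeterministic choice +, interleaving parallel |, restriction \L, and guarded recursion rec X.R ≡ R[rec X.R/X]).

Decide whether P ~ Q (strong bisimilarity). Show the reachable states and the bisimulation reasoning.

P ≁ Q

LTS(P): 5 reachable states
  p0 = rec X. a.a.(X + X)\{a,c} + b.0 has moves -a-> p1, -b-> p2
  p1 = a.((rec X. a.a.(X + X)\{a,c} + b.0) + (rec X. a.a.(X + X)\{a,c} + b.0))\{a,c} has moves -a-> p3
  p2 = 0 has moves (no moves)
  p3 = ((rec X. a.a.(X + X)\{a,c} + b.0) + (rec X. a.a.(X + X)\{a,c} + b.0))\{a,c} has moves -b-> p4
  p4 = 0\{a,c} has moves (no moves)
LTS(Q): 3 reachable states
  q0 = rec X. a.a.(X + X)\{a,c} has moves -a-> q1
  q1 = a.((rec X. a.a.(X + X)\{a,c}) + (rec X. a.a.(X + X)\{a,c}))\{a,c} has moves -a-> q2
  q2 = ((rec X. a.a.(X + X)\{a,c}) + (rec X. a.a.(X + X)\{a,c}))\{a,c} has moves (no moves)
Coarsest stable partition (strong bisimilarity classes):
  B0 = {p0}
  B1 = {p1}
  B2 = {p3}
  B3 = {p2, p4, q2}
  B4 = {q0}
  B5 = {q1}
p0 ∈ B0, q0 ∈ B4 → different blocks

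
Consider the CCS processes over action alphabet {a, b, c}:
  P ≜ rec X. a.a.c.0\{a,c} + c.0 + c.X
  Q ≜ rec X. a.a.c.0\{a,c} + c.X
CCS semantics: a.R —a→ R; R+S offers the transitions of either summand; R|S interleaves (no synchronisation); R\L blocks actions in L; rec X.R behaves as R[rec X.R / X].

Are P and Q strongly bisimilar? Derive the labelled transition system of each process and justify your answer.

LTS(P): 5 reachable states
  p0 = rec X. a.a.c.0\{a,c} + c.0 + c.X → ··a··> p1, ··c··> p0, ··c··> p2
  p1 = a.c.0\{a,c} → ··a··> p3
  p2 = 0 → ·
  p3 = c.0\{a,c} → ··c··> p4
  p4 = 0\{a,c} → ·
LTS(Q): 4 reachable states
  q0 = rec X. a.a.c.0\{a,c} + c.X → ··a··> q1, ··c··> q0
  q1 = a.c.0\{a,c} → ··a··> q2
  q2 = c.0\{a,c} → ··c··> q3
  q3 = 0\{a,c} → ·
Coarsest stable partition (strong bisimilarity classes):
  B0 = {p0}
  B1 = {p1, q1}
  B2 = {p3, q2}
  B3 = {p2, p4, q3}
  B4 = {q0}
p0 ∈ B0, q0 ∈ B4 → different blocks

P ≁ Q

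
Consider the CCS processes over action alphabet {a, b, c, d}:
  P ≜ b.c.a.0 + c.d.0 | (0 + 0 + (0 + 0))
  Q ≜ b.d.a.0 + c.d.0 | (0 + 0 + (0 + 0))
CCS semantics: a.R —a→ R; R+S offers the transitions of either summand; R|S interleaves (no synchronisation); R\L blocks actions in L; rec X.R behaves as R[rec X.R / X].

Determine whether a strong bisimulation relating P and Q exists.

LTS(P): 6 reachable states
  u0 = b.c.a.0 + c.d.0 | (0 + 0 + (0 + 0)) has moves =b=> u1, =c=> u2
  u1 = c.a.0 has moves =c=> u3
  u2 = d.0 | (0 + 0 + (0 + 0)) has moves =d=> u4
  u3 = a.0 has moves =a=> u5
  u4 = 0 | (0 + 0 + (0 + 0)) has moves deadlocked
  u5 = 0 has moves deadlocked
LTS(Q): 6 reachable states
  v0 = b.d.a.0 + c.d.0 | (0 + 0 + (0 + 0)) has moves =b=> v1, =c=> v2
  v1 = d.a.0 has moves =d=> v3
  v2 = d.0 | (0 + 0 + (0 + 0)) has moves =d=> v4
  v3 = a.0 has moves =a=> v5
  v4 = 0 | (0 + 0 + (0 + 0)) has moves deadlocked
  v5 = 0 has moves deadlocked
Partition-refinement fixed point:
  B0 = {u0}
  B1 = {u1}
  B2 = {u3, v3}
  B3 = {u4, u5, v4, v5}
  B4 = {u2, v2}
  B5 = {v0}
  B6 = {v1}
u0 ∈ B0, v0 ∈ B5 → different blocks

not bisimilar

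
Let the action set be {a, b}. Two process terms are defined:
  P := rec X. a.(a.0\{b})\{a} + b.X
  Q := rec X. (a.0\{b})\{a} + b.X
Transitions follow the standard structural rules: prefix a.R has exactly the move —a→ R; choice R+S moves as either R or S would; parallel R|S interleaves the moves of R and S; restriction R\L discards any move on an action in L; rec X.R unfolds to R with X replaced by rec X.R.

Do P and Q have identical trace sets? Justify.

Reachable graph of P (2 states):
  m0 = rec X. a.(a.0\{b})\{a} + b.X → ··a··> m1, ··b··> m0
  m1 = (a.0\{b})\{a} → ·
Reachable graph of Q (1 states):
  n0 = rec X. (a.0\{b})\{a} + b.X → ··b··> n0
Run σ = ⟨a⟩ on P: start {m0}
  step 1 (a): {m1}
  ✓ P
Run σ = ⟨a⟩ on Q: start {n0}
  step 1 (a): no successor for Q

traces(P) ≠ traces(Q) — witness ⟨a⟩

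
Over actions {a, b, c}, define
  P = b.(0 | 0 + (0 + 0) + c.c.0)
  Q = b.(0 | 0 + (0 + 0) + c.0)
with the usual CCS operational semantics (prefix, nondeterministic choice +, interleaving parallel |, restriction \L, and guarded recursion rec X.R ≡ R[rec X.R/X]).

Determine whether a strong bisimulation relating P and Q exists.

not bisimilar

LTS(P): 4 reachable states
  p0 = b.(0 | 0 + (0 + 0) + c.c.0) | ··b··> p1
  p1 = 0 | 0 + (0 + 0) + c.c.0 | ··c··> p2
  p2 = c.0 | ··c··> p3
  p3 = 0 | ·
LTS(Q): 3 reachable states
  q0 = b.(0 | 0 + (0 + 0) + c.0) | ··b··> q1
  q1 = 0 | 0 + (0 + 0) + c.0 | ··c··> q2
  q2 = 0 | ·
Partition-refinement fixed point:
  B0 = {p0}
  B1 = {p1}
  B2 = {p2, q1}
  B3 = {p3, q2}
  B4 = {q0}
p0 ∈ B0, q0 ∈ B4 → different blocks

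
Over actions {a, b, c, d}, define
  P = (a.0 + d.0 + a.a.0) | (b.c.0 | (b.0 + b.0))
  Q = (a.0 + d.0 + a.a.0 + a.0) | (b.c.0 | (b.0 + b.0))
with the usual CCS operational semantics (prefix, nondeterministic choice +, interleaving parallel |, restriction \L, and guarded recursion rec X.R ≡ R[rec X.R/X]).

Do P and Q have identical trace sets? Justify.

LTS(P): 18 reachable states
  u0 = (a.0 + d.0 + a.a.0) | (b.c.0 | (b.0 + b.0)) ⊢ =a=> u1, =a=> u2, =b=> u3, =b=> u4, =d=> u1
  u1 = 0 | (b.c.0 | (b.0 + b.0)) ⊢ =b=> u5, =b=> u6
  u2 = a.0 | (b.c.0 | (b.0 + b.0)) ⊢ =a=> u1, =b=> u7, =b=> u8
  u3 = (a.0 + d.0 + a.a.0) | (b.c.0 | 0) ⊢ =a=> u5, =a=> u7, =b=> u9, =d=> u5
  u4 = (a.0 + d.0 + a.a.0) | (c.0 | (b.0 + b.0)) ⊢ =a=> u6, =a=> u8, =b=> u9, =c=> u10, =d=> u6
  u5 = 0 | (b.c.0 | 0) ⊢ =b=> u11
  u6 = 0 | (c.0 | (b.0 + b.0)) ⊢ =b=> u11, =c=> u12
  u7 = a.0 | (b.c.0 | 0) ⊢ =a=> u5, =b=> u13
  u8 = a.0 | (c.0 | (b.0 + b.0)) ⊢ =a=> u6, =b=> u13, =c=> u14
  u9 = (a.0 + d.0 + a.a.0) | (c.0 | 0) ⊢ =a=> u11, =a=> u13, =c=> u15, =d=> u11
  u10 = (a.0 + d.0 + a.a.0) | (0 | (b.0 + b.0)) ⊢ =a=> u12, =a=> u14, =b=> u15, =d=> u12
  u11 = 0 | (c.0 | 0) ⊢ =c=> u16
  u12 = 0 | (0 | (b.0 + b.0)) ⊢ =b=> u16
  u13 = a.0 | (c.0 | 0) ⊢ =a=> u11, =c=> u17
  u14 = a.0 | (0 | (b.0 + b.0)) ⊢ =a=> u12, =b=> u17
  u15 = (a.0 + d.0 + a.a.0) | (0 | 0) ⊢ =a=> u16, =a=> u17, =d=> u16
  u16 = 0 | (0 | 0) ⊢ ∅
  u17 = a.0 | (0 | 0) ⊢ =a=> u16
LTS(Q): 18 reachable states
  v0 = (a.0 + d.0 + a.a.0 + a.0) | (b.c.0 | (b.0 + b.0)) ⊢ =a=> v1, =a=> v2, =b=> v3, =b=> v4, =d=> v1
  v1 = 0 | (b.c.0 | (b.0 + b.0)) ⊢ =b=> v5, =b=> v6
  v2 = a.0 | (b.c.0 | (b.0 + b.0)) ⊢ =a=> v1, =b=> v7, =b=> v8
  v3 = (a.0 + d.0 + a.a.0 + a.0) | (b.c.0 | 0) ⊢ =a=> v5, =a=> v7, =b=> v9, =d=> v5
  v4 = (a.0 + d.0 + a.a.0 + a.0) | (c.0 | (b.0 + b.0)) ⊢ =a=> v6, =a=> v8, =b=> v9, =c=> v10, =d=> v6
  v5 = 0 | (b.c.0 | 0) ⊢ =b=> v11
  v6 = 0 | (c.0 | (b.0 + b.0)) ⊢ =b=> v11, =c=> v12
  v7 = a.0 | (b.c.0 | 0) ⊢ =a=> v5, =b=> v13
  v8 = a.0 | (c.0 | (b.0 + b.0)) ⊢ =a=> v6, =b=> v13, =c=> v14
  v9 = (a.0 + d.0 + a.a.0 + a.0) | (c.0 | 0) ⊢ =a=> v11, =a=> v13, =c=> v15, =d=> v11
  v10 = (a.0 + d.0 + a.a.0 + a.0) | (0 | (b.0 + b.0)) ⊢ =a=> v12, =a=> v14, =b=> v15, =d=> v12
  v11 = 0 | (c.0 | 0) ⊢ =c=> v16
  v12 = 0 | (0 | (b.0 + b.0)) ⊢ =b=> v16
  v13 = a.0 | (c.0 | 0) ⊢ =a=> v11, =c=> v17
  v14 = a.0 | (0 | (b.0 + b.0)) ⊢ =a=> v12, =b=> v17
  v15 = (a.0 + d.0 + a.a.0 + a.0) | (0 | 0) ⊢ =a=> v16, =a=> v17, =d=> v16
  v16 = 0 | (0 | 0) ⊢ ∅
  v17 = a.0 | (0 | 0) ⊢ =a=> v16
Coarsest stable partition (strong bisimilarity classes):
  B0 = {u0, v0}
  B1 = {u2, v2}
  B2 = {u7, v7}
  B3 = {u5, v5}
  B4 = {u11, v11}
  B5 = {u16, v16}
  B6 = {u13, v13}
  B7 = {u17, v17}
  B8 = {u1, v1}
  B9 = {u6, v6}
  B10 = {u12, v12}
  B11 = {u8, v8}
  B12 = {u14, v14}
  B13 = {u3, v3}
  B14 = {u9, v9}
  B15 = {u15, v15}
  B16 = {u4, v4}
  B17 = {u10, v10}
u0 ∈ B0, v0 ∈ B0 → same block
Bisimilar ⇒ trace-equivalent.

traces(P) = traces(Q)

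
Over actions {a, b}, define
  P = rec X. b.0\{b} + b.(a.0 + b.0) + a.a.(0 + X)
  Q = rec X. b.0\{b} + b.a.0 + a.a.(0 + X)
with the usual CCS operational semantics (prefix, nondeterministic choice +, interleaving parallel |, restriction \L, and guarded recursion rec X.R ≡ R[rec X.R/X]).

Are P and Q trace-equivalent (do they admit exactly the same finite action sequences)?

trace-distinct — witness ⟨bb⟩

Reachable graph of P (6 states):
  u0 = rec X. b.0\{b} + b.(a.0 + b.0) + a.a.(0 + X) :: --a--▸ u1, --b--▸ u2, --b--▸ u3
  u1 = a.(0 + (rec X. b.0\{b} + b.(a.0 + b.0) + a.a.(0 + X))) :: --a--▸ u4
  u2 = 0\{b} :: (no moves)
  u3 = a.0 + b.0 :: --a--▸ u5, --b--▸ u5
  u4 = 0 + (rec X. b.0\{b} + b.(a.0 + b.0) + a.a.(0 + X)) :: --a--▸ u1, --b--▸ u2, --b--▸ u3
  u5 = 0 :: (no moves)
Reachable graph of Q (6 states):
  v0 = rec X. b.0\{b} + b.a.0 + a.a.(0 + X) :: --a--▸ v1, --b--▸ v2, --b--▸ v3
  v1 = a.(0 + (rec X. b.0\{b} + b.a.0 + a.a.(0 + X))) :: --a--▸ v4
  v2 = 0\{b} :: (no moves)
  v3 = a.0 :: --a--▸ v5
  v4 = 0 + (rec X. b.0\{b} + b.a.0 + a.a.(0 + X)) :: --a--▸ v1, --b--▸ v2, --b--▸ v3
  v5 = 0 :: (no moves)
Run σ = ⟨bb⟩ on P: start {u0}
  step 1 (b): {u2, u3}
  step 2 (b): {u5}
  ✓ P
Run σ = ⟨bb⟩ on Q: start {v0}
  step 1 (b): {v2, v3}
  step 2 (b): no successor for Q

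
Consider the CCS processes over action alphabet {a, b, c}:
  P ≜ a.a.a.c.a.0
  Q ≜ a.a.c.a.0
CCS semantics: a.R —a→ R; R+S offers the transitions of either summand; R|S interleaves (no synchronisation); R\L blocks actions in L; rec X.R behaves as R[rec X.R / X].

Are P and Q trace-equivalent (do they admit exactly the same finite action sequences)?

traces(P) ≠ traces(Q) — witness ⟨aaa⟩

Reachable graph of P (6 states):
  u0 = a.a.a.c.a.0 :: —a→ u1
  u1 = a.a.c.a.0 :: —a→ u2
  u2 = a.c.a.0 :: —a→ u3
  u3 = c.a.0 :: —c→ u4
  u4 = a.0 :: —a→ u5
  u5 = 0 :: ·
Reachable graph of Q (5 states):
  v0 = a.a.c.a.0 :: —a→ v1
  v1 = a.c.a.0 :: —a→ v2
  v2 = c.a.0 :: —c→ v3
  v3 = a.0 :: —a→ v4
  v4 = 0 :: ·
Run σ = ⟨aaa⟩ on P: start {u0}
  step 1 (a): {u1}
  step 2 (a): {u2}
  step 3 (a): {u3}
  — P admits the full trace.
Run σ = ⟨aaa⟩ on Q: start {v0}
  step 1 (a): {v1}
  step 2 (a): {v2}
  step 3 (a): no successor for Q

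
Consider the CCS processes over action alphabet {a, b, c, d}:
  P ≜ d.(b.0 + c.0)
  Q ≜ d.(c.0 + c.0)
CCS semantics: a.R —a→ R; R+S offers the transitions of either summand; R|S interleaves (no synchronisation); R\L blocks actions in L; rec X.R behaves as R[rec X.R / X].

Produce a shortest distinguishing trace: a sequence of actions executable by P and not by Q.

LTS(P): 3 reachable states
  u0 = d.(b.0 + c.0) | —d→ u1
  u1 = b.0 + c.0 | —b→ u2, —c→ u2
  u2 = 0 | deadlocked
LTS(Q): 3 reachable states
  v0 = d.(c.0 + c.0) | —d→ v1
  v1 = c.0 + c.0 | —c→ v2
  v2 = 0 | deadlocked
Executing db from P (initial set {u0}):
  step 1 (d): {u1}
  step 2 (b): {u2}
  — P admits the full trace.
Executing db from Q (initial set {v0}):
  step 1 (d): {v1}
  step 2 (b): ∅ (Q stuck)

db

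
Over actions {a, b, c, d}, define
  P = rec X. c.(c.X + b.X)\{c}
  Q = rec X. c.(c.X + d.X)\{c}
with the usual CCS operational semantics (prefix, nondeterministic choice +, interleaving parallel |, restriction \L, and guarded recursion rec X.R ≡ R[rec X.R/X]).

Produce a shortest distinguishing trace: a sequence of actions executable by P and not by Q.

cb

Reachable graph of P (3 states):
  u0 = rec X. c.(c.X + b.X)\{c} → —c→ u1
  u1 = (c.(rec X. c.(c.X + b.X)\{c}) + b.(rec X. c.(c.X + b.X)\{c}))\{c} → —b→ u2
  u2 = (rec X. c.(c.X + b.X)\{c})\{c} → deadlocked
Reachable graph of Q (3 states):
  v0 = rec X. c.(c.X + d.X)\{c} → —c→ v1
  v1 = (c.(rec X. c.(c.X + d.X)\{c}) + d.(rec X. c.(c.X + d.X)\{c}))\{c} → —d→ v2
  v2 = (rec X. c.(c.X + d.X)\{c})\{c} → deadlocked
Executing cb from P (initial set {u0}):
  [1] c ⇒ {u1}
  [2] b ⇒ {u2}
  P completes σ.
Executing cb from Q (initial set {v0}):
  [1] c ⇒ {v1}
  [2] b ⇒ ∅  — Q cannot continue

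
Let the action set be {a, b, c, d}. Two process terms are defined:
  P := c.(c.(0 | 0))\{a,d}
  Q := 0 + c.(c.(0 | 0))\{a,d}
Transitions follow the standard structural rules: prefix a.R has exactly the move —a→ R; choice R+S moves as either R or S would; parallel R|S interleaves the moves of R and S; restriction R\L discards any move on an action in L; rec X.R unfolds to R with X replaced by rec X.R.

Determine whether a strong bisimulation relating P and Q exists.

YES

Reachable graph of P (3 states):
  s0 = c.(c.(0 | 0))\{a,d} | =c=> s1
  s1 = (c.(0 | 0))\{a,d} | =c=> s2
  s2 = (0 | 0)\{a,d} | ·
Reachable graph of Q (3 states):
  t0 = 0 + c.(c.(0 | 0))\{a,d} | =c=> t1
  t1 = (c.(0 | 0))\{a,d} | =c=> t2
  t2 = (0 | 0)\{a,d} | ·
Coarsest stable partition (strong bisimilarity classes):
  B0 = {s0, t0}
  B1 = {s1, t1}
  B2 = {s2, t2}
s0 ∈ B0, t0 ∈ B0 → same block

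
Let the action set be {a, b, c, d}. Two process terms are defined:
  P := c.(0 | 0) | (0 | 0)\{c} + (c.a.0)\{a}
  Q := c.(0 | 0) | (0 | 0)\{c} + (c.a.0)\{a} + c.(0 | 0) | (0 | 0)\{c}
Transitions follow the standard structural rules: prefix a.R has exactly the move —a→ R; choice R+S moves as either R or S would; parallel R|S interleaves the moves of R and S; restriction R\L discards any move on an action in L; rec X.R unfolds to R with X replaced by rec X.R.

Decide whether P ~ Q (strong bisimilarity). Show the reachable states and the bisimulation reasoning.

P ~ Q

P's transition system — 3 states:
  s0 = c.(0 | 0) | (0 | 0)\{c} + (c.a.0)\{a} → -c-> s1, -c-> s2
  s1 = (a.0)\{a} → stopped
  s2 = 0 | 0 | (0 | 0)\{c} → stopped
Q's transition system — 3 states:
  t0 = c.(0 | 0) | (0 | 0)\{c} + (c.a.0)\{a} + c.(0 | 0) | (0 | 0)\{c} → -c-> t1, -c-> t2
  t1 = (a.0)\{a} → stopped
  t2 = 0 | 0 | (0 | 0)\{c} → stopped
Bisimilarity quotient blocks:
  B0 = {s0, t0}
  B1 = {s1, s2, t1, t2}
s0 ∈ B0, t0 ∈ B0 → same block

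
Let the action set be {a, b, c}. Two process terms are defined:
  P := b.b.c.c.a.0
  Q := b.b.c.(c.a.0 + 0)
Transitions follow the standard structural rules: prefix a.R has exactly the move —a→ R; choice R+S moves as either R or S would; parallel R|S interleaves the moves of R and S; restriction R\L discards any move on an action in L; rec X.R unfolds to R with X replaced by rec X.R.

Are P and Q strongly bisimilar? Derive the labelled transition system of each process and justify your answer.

YES

Reachable graph of P (6 states):
  p0 = b.b.c.c.a.0 :: ··b··> p1
  p1 = b.c.c.a.0 :: ··b··> p2
  p2 = c.c.a.0 :: ··c··> p3
  p3 = c.a.0 :: ··c··> p4
  p4 = a.0 :: ··a··> p5
  p5 = 0 :: (no moves)
Reachable graph of Q (6 states):
  q0 = b.b.c.(c.a.0 + 0) :: ··b··> q1
  q1 = b.c.(c.a.0 + 0) :: ··b··> q2
  q2 = c.(c.a.0 + 0) :: ··c··> q3
  q3 = c.a.0 + 0 :: ··c··> q4
  q4 = a.0 :: ··a··> q5
  q5 = 0 :: (no moves)
Partition-refinement fixed point:
  B0 = {p0, q0}
  B1 = {p1, q1}
  B2 = {p2, q2}
  B3 = {p3, q3}
  B4 = {p4, q4}
  B5 = {p5, q5}
p0 ∈ B0, q0 ∈ B0 → same block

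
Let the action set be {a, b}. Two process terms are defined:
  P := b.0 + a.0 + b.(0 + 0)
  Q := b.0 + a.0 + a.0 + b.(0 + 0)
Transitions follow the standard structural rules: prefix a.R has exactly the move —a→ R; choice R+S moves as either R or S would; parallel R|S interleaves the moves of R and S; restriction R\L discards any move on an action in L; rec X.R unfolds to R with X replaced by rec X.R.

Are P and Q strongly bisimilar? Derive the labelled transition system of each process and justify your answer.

bisimilar

P's transition system — 3 states:
  s0 = b.0 + a.0 + b.(0 + 0) | —a→ s1, —b→ s1, —b→ s2
  s1 = 0 | ∅
  s2 = 0 + 0 | ∅
Q's transition system — 3 states:
  t0 = b.0 + a.0 + a.0 + b.(0 + 0) | —a→ t1, —b→ t1, —b→ t2
  t1 = 0 | ∅
  t2 = 0 + 0 | ∅
Bisimilarity quotient blocks:
  B0 = {s0, t0}
  B1 = {s1, s2, t1, t2}
s0 ∈ B0, t0 ∈ B0 → same block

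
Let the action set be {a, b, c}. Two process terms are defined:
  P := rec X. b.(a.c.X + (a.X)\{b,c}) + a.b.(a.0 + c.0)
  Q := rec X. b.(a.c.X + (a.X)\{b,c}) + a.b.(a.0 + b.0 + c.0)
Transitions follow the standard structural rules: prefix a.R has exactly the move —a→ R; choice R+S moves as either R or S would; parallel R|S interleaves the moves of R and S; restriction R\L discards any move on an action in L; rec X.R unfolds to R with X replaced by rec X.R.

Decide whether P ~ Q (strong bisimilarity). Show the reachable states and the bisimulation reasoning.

not bisimilar

P's transition system — 8 states:
  p0 = rec X. b.(a.c.X + (a.X)\{b,c}) + a.b.(a.0 + c.0) → -a-> p1, -b-> p2
  p1 = b.(a.0 + c.0) → -b-> p3
  p2 = a.c.(rec X. b.(a.c.X + (a.X)\{b,c}) + a.b.(a.0 + c.0)) + (a.(rec X. b.(a.c.X + (a.X)\{b,c}) + a.b.(a.0 + c.0)))\{b,c} → -a-> p4, -a-> p5
  p3 = a.0 + c.0 → -a-> p6, -c-> p6
  p4 = (rec X. b.(a.c.X + (a.X)\{b,c}) + a.b.(a.0 + c.0))\{b,c} → -a-> p7
  p5 = c.(rec X. b.(a.c.X + (a.X)\{b,c}) + a.b.(a.0 + c.0)) → -c-> p0
  p6 = 0 → ·
  p7 = (b.(a.0 + c.0))\{b,c} → ·
Q's transition system — 8 states:
  q0 = rec X. b.(a.c.X + (a.X)\{b,c}) + a.b.(a.0 + b.0 + c.0) → -a-> q1, -b-> q2
  q1 = b.(a.0 + b.0 + c.0) → -b-> q3
  q2 = a.c.(rec X. b.(a.c.X + (a.X)\{b,c}) + a.b.(a.0 + b.0 + c.0)) + (a.(rec X. b.(a.c.X + (a.X)\{b,c}) + a.b.(a.0 + b.0 + c.0)))\{b,c} → -a-> q4, -a-> q5
  q3 = a.0 + b.0 + c.0 → -a-> q6, -b-> q6, -c-> q6
  q4 = (rec X. b.(a.c.X + (a.X)\{b,c}) + a.b.(a.0 + b.0 + c.0))\{b,c} → -a-> q7
  q5 = c.(rec X. b.(a.c.X + (a.X)\{b,c}) + a.b.(a.0 + b.0 + c.0)) → -c-> q0
  q6 = 0 → ·
  q7 = (b.(a.0 + b.0 + c.0))\{b,c} → ·
Coarsest stable partition (strong bisimilarity classes):
  B0 = {p0}
  B1 = {p1}
  B2 = {p3}
  B3 = {p6, p7, q6, q7}
  B4 = {p2}
  B5 = {p5}
  B6 = {p4, q4}
  B7 = {q0}
  B8 = {q2}
  B9 = {q5}
  B10 = {q1}
  B11 = {q3}
p0 ∈ B0, q0 ∈ B7 → different blocks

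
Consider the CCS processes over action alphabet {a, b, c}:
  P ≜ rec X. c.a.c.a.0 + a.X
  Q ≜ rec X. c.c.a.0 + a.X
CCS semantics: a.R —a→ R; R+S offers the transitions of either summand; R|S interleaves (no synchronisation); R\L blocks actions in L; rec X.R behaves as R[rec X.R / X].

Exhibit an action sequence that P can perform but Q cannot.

P's transition system — 5 states:
  s0 = rec X. c.a.c.a.0 + a.X | --a--▸ s0, --c--▸ s1
  s1 = a.c.a.0 | --a--▸ s2
  s2 = c.a.0 | --c--▸ s3
  s3 = a.0 | --a--▸ s4
  s4 = 0 | deadlocked
Q's transition system — 4 states:
  t0 = rec X. c.c.a.0 + a.X | --a--▸ t0, --c--▸ t1
  t1 = c.a.0 | --c--▸ t2
  t2 = a.0 | --a--▸ t3
  t3 = 0 | deadlocked
Run σ = ⟨ca⟩ on P: start {s0}
  after c @ step 1: {s1}
  after a @ step 2: {s2}
  ✓ P
Run σ = ⟨ca⟩ on Q: start {t0}
  after c @ step 1: {t1}
  after a @ step 2: ∅  — Q cannot continue

ca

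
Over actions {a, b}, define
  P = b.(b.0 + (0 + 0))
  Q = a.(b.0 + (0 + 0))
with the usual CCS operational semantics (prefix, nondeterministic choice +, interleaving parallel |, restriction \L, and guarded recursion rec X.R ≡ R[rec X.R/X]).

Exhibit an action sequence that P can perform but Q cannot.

b

LTS(P): 3 reachable states
  s0 = b.(b.0 + (0 + 0)) → =b=> s1
  s1 = b.0 + (0 + 0) → =b=> s2
  s2 = 0 → ·
LTS(Q): 3 reachable states
  t0 = a.(b.0 + (0 + 0)) → =a=> t1
  t1 = b.0 + (0 + 0) → =b=> t2
  t2 = 0 → ·
Run σ = ⟨b⟩ on P: start {s0}
  step 1 (b): {s1}
  ✓ P
Run σ = ⟨b⟩ on Q: start {t0}
  step 1 (b): ∅ (Q stuck)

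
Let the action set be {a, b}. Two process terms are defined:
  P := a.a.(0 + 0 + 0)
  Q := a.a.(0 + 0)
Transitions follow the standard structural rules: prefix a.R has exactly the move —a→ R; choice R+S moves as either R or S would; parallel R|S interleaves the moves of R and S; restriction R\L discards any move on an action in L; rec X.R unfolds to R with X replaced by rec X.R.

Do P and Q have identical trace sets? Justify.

traces(P) = traces(Q)

P's transition system — 3 states:
  u0 = a.a.(0 + 0 + 0) has moves -a-> u1
  u1 = a.(0 + 0 + 0) has moves -a-> u2
  u2 = 0 + 0 + 0 has moves (no moves)
Q's transition system — 3 states:
  v0 = a.a.(0 + 0) has moves -a-> v1
  v1 = a.(0 + 0) has moves -a-> v2
  v2 = 0 + 0 has moves (no moves)
Partition-refinement fixed point:
  B0 = {u0, v0}
  B1 = {u1, v1}
  B2 = {u2, v2}
u0 ∈ B0, v0 ∈ B0 → same block
Bisimilar ⇒ trace-equivalent.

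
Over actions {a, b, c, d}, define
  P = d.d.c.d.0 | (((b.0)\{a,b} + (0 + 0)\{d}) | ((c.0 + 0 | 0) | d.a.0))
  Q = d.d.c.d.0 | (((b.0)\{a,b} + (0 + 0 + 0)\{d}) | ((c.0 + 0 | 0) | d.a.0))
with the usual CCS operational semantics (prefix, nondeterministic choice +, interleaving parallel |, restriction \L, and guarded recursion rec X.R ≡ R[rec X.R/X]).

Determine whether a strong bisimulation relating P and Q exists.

bisimilar

LTS(P): 30 reachable states
  p0 = d.d.c.d.0 | (((b.0)\{a,b} + (0 + 0)\{d}) | ((c.0 + 0 | 0) | d.a.0)) :: -c-> p1, -d-> p2, -d-> p3
  p1 = d.d.c.d.0 | (((b.0)\{a,b} + (0 + 0)\{d}) | (0 | d.a.0)) :: -d-> p4, -d-> p5
  p2 = d.c.d.0 | (((b.0)\{a,b} + (0 + 0)\{d}) | ((c.0 + 0 | 0) | d.a.0)) :: -c-> p4, -d-> p6, -d-> p7
  p3 = d.d.c.d.0 | (((b.0)\{a,b} + (0 + 0)\{d}) | ((c.0 + 0 | 0) | a.0)) :: -a-> p8, -c-> p5, -d-> p7
  p4 = d.c.d.0 | (((b.0)\{a,b} + (0 + 0)\{d}) | (0 | d.a.0)) :: -d-> p10, -d-> p9
  p5 = d.d.c.d.0 | (((b.0)\{a,b} + (0 + 0)\{d}) | (0 | a.0)) :: -a-> p11, -d-> p10
  p6 = c.d.0 | (((b.0)\{a,b} + (0 + 0)\{d}) | ((c.0 + 0 | 0) | d.a.0)) :: -c-> p12, -c-> p9, -d-> p13
  p7 = d.c.d.0 | (((b.0)\{a,b} + (0 + 0)\{d}) | ((c.0 + 0 | 0) | a.0)) :: -a-> p14, -c-> p10, -d-> p13
  p8 = d.d.c.d.0 | (((b.0)\{a,b} + (0 + 0)\{d}) | ((c.0 + 0 | 0) | 0)) :: -c-> p11, -d-> p14
  p9 = c.d.0 | (((b.0)\{a,b} + (0 + 0)\{d}) | (0 | d.a.0)) :: -c-> p15, -d-> p16
  p10 = d.c.d.0 | (((b.0)\{a,b} + (0 + 0)\{d}) | (0 | a.0)) :: -a-> p17, -d-> p16
  p11 = d.d.c.d.0 | (((b.0)\{a,b} + (0 + 0)\{d}) | (0 | 0)) :: -d-> p17
  p12 = d.0 | (((b.0)\{a,b} + (0 + 0)\{d}) | ((c.0 + 0 | 0) | d.a.0)) :: -c-> p15, -d-> p18, -d-> p19
  p13 = c.d.0 | (((b.0)\{a,b} + (0 + 0)\{d}) | ((c.0 + 0 | 0) | a.0)) :: -a-> p20, -c-> p16, -c-> p19
  p14 = d.c.d.0 | (((b.0)\{a,b} + (0 + 0)\{d}) | ((c.0 + 0 | 0) | 0)) :: -c-> p17, -d-> p20
  p15 = d.0 | (((b.0)\{a,b} + (0 + 0)\{d}) | (0 | d.a.0)) :: -d-> p21, -d-> p22
  p16 = c.d.0 | (((b.0)\{a,b} + (0 + 0)\{d}) | (0 | a.0)) :: -a-> p23, -c-> p22
  p17 = d.c.d.0 | (((b.0)\{a,b} + (0 + 0)\{d}) | (0 | 0)) :: -d-> p23
  p18 = 0 | (((b.0)\{a,b} + (0 + 0)\{d}) | ((c.0 + 0 | 0) | d.a.0)) :: -c-> p21, -d-> p24
  p19 = d.0 | (((b.0)\{a,b} + (0 + 0)\{d}) | ((c.0 + 0 | 0) | a.0)) :: -a-> p25, -c-> p22, -d-> p24
  p20 = c.d.0 | (((b.0)\{a,b} + (0 + 0)\{d}) | ((c.0 + 0 | 0) | 0)) :: -c-> p23, -c-> p25
  p21 = 0 | (((b.0)\{a,b} + (0 + 0)\{d}) | (0 | d.a.0)) :: -d-> p26
  p22 = d.0 | (((b.0)\{a,b} + (0 + 0)\{d}) | (0 | a.0)) :: -a-> p27, -d-> p26
  p23 = c.d.0 | (((b.0)\{a,b} + (0 + 0)\{d}) | (0 | 0)) :: -c-> p27
  p24 = 0 | (((b.0)\{a,b} + (0 + 0)\{d}) | ((c.0 + 0 | 0) | a.0)) :: -a-> p28, -c-> p26
  p25 = d.0 | (((b.0)\{a,b} + (0 + 0)\{d}) | ((c.0 + 0 | 0) | 0)) :: -c-> p27, -d-> p28
  p26 = 0 | (((b.0)\{a,b} + (0 + 0)\{d}) | (0 | a.0)) :: -a-> p29
  p27 = d.0 | (((b.0)\{a,b} + (0 + 0)\{d}) | (0 | 0)) :: -d-> p29
  p28 = 0 | (((b.0)\{a,b} + (0 + 0)\{d}) | ((c.0 + 0 | 0) | 0)) :: -c-> p29
  p29 = 0 | (((b.0)\{a,b} + (0 + 0)\{d}) | (0 | 0)) :: (no moves)
LTS(Q): 30 reachable states
  q0 = d.d.c.d.0 | (((b.0)\{a,b} + (0 + 0 + 0)\{d}) | ((c.0 + 0 | 0) | d.a.0)) :: -c-> q1, -d-> q2, -d-> q3
  q1 = d.d.c.d.0 | (((b.0)\{a,b} + (0 + 0 + 0)\{d}) | (0 | d.a.0)) :: -d-> q4, -d-> q5
  q2 = d.c.d.0 | (((b.0)\{a,b} + (0 + 0 + 0)\{d}) | ((c.0 + 0 | 0) | d.a.0)) :: -c-> q4, -d-> q6, -d-> q7
  q3 = d.d.c.d.0 | (((b.0)\{a,b} + (0 + 0 + 0)\{d}) | ((c.0 + 0 | 0) | a.0)) :: -a-> q8, -c-> q5, -d-> q7
  q4 = d.c.d.0 | (((b.0)\{a,b} + (0 + 0 + 0)\{d}) | (0 | d.a.0)) :: -d-> q10, -d-> q9
  q5 = d.d.c.d.0 | (((b.0)\{a,b} + (0 + 0 + 0)\{d}) | (0 | a.0)) :: -a-> q11, -d-> q10
  q6 = c.d.0 | (((b.0)\{a,b} + (0 + 0 + 0)\{d}) | ((c.0 + 0 | 0) | d.a.0)) :: -c-> q12, -c-> q9, -d-> q13
  q7 = d.c.d.0 | (((b.0)\{a,b} + (0 + 0 + 0)\{d}) | ((c.0 + 0 | 0) | a.0)) :: -a-> q14, -c-> q10, -d-> q13
  q8 = d.d.c.d.0 | (((b.0)\{a,b} + (0 + 0 + 0)\{d}) | ((c.0 + 0 | 0) | 0)) :: -c-> q11, -d-> q14
  q9 = c.d.0 | (((b.0)\{a,b} + (0 + 0 + 0)\{d}) | (0 | d.a.0)) :: -c-> q15, -d-> q16
  q10 = d.c.d.0 | (((b.0)\{a,b} + (0 + 0 + 0)\{d}) | (0 | a.0)) :: -a-> q17, -d-> q16
  q11 = d.d.c.d.0 | (((b.0)\{a,b} + (0 + 0 + 0)\{d}) | (0 | 0)) :: -d-> q17
  q12 = d.0 | (((b.0)\{a,b} + (0 + 0 + 0)\{d}) | ((c.0 + 0 | 0) | d.a.0)) :: -c-> q15, -d-> q18, -d-> q19
  q13 = c.d.0 | (((b.0)\{a,b} + (0 + 0 + 0)\{d}) | ((c.0 + 0 | 0) | a.0)) :: -a-> q20, -c-> q16, -c-> q19
  q14 = d.c.d.0 | (((b.0)\{a,b} + (0 + 0 + 0)\{d}) | ((c.0 + 0 | 0) | 0)) :: -c-> q17, -d-> q20
  q15 = d.0 | (((b.0)\{a,b} + (0 + 0 + 0)\{d}) | (0 | d.a.0)) :: -d-> q21, -d-> q22
  q16 = c.d.0 | (((b.0)\{a,b} + (0 + 0 + 0)\{d}) | (0 | a.0)) :: -a-> q23, -c-> q22
  q17 = d.c.d.0 | (((b.0)\{a,b} + (0 + 0 + 0)\{d}) | (0 | 0)) :: -d-> q23
  q18 = 0 | (((b.0)\{a,b} + (0 + 0 + 0)\{d}) | ((c.0 + 0 | 0) | d.a.0)) :: -c-> q21, -d-> q24
  q19 = d.0 | (((b.0)\{a,b} + (0 + 0 + 0)\{d}) | ((c.0 + 0 | 0) | a.0)) :: -a-> q25, -c-> q22, -d-> q24
  q20 = c.d.0 | (((b.0)\{a,b} + (0 + 0 + 0)\{d}) | ((c.0 + 0 | 0) | 0)) :: -c-> q23, -c-> q25
  q21 = 0 | (((b.0)\{a,b} + (0 + 0 + 0)\{d}) | (0 | d.a.0)) :: -d-> q26
  q22 = d.0 | (((b.0)\{a,b} + (0 + 0 + 0)\{d}) | (0 | a.0)) :: -a-> q27, -d-> q26
  q23 = c.d.0 | (((b.0)\{a,b} + (0 + 0 + 0)\{d}) | (0 | 0)) :: -c-> q27
  q24 = 0 | (((b.0)\{a,b} + (0 + 0 + 0)\{d}) | ((c.0 + 0 | 0) | a.0)) :: -a-> q28, -c-> q26
  q25 = d.0 | (((b.0)\{a,b} + (0 + 0 + 0)\{d}) | ((c.0 + 0 | 0) | 0)) :: -c-> q27, -d-> q28
  q26 = 0 | (((b.0)\{a,b} + (0 + 0 + 0)\{d}) | (0 | a.0)) :: -a-> q29
  q27 = d.0 | (((b.0)\{a,b} + (0 + 0 + 0)\{d}) | (0 | 0)) :: -d-> q29
  q28 = 0 | (((b.0)\{a,b} + (0 + 0 + 0)\{d}) | ((c.0 + 0 | 0) | 0)) :: -c-> q29
  q29 = 0 | (((b.0)\{a,b} + (0 + 0 + 0)\{d}) | (0 | 0)) :: (no moves)
Partition-refinement fixed point:
  B0 = {p0, q0}
  B1 = {p3, q3}
  B2 = {p8, q8}
  B3 = {p14, q14}
  B4 = {p20, q20}
  B5 = {p25, q25}
  B6 = {p28, q28}
  B7 = {p29, q29}
  B8 = {p27, q27}
  B9 = {p23, q23}
  B10 = {p17, q17}
  B11 = {p11, q11}
  B12 = {p7, q7}
  B13 = {p13, q13}
  B14 = {p19, q19}
  B15 = {p24, q24}
  B16 = {p26, q26}
  B17 = {p22, q22}
  B18 = {p16, q16}
  B19 = {p10, q10}
  B20 = {p5, q5}
  B21 = {p2, q2}
  B22 = {p4, q4}
  B23 = {p9, q9}
  B24 = {p15, q15}
  B25 = {p21, q21}
  B26 = {p6, q6}
  B27 = {p12, q12}
  B28 = {p18, q18}
  B29 = {p1, q1}
p0 ∈ B0, q0 ∈ B0 → same block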